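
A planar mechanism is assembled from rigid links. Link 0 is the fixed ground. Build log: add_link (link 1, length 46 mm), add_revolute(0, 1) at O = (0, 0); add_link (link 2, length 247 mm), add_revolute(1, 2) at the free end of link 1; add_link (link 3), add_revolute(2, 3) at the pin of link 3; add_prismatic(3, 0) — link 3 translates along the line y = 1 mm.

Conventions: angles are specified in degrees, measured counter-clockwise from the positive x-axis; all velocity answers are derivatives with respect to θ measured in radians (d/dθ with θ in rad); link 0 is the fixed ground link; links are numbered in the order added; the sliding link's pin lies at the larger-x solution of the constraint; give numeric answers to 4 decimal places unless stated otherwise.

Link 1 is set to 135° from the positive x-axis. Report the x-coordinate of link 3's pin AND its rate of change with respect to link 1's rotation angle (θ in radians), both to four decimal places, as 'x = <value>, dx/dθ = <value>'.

geometry: r = 46 mm, L = 247 mm, e = 1 mm
crank pin P = (r cos θ, r sin θ) = (-32.526912, 32.526912)
h = r sin θ − e = 32.526912 − 1 = 31.526912
x = r cos θ + √(L² − h²) = -32.526912 + 244.979701 = 212.452789
dx/dθ = −r sin θ − h·r cos θ/√(L² − h²) (θ in radians; h = 31.526912) = -28.340961

x = 212.4528, dx/dθ = -28.3410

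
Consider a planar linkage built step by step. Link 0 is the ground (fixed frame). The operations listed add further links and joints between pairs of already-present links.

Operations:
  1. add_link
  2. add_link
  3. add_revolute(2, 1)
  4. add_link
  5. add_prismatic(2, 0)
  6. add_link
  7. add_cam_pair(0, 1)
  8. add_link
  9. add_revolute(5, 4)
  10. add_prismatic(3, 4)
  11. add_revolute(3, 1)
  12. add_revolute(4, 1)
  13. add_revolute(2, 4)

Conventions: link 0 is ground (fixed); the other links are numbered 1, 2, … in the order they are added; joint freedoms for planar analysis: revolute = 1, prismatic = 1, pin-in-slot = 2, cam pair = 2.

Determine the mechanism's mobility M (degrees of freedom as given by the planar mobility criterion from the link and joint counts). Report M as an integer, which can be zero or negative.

link 0 = ground. State L|J1|J2 = 1|0|0
+link1  2|0|0
+link2  3|0|0
R(2,1) f=1→J1  3|1|0
+link3  4|1|0
P(2,0) f=1→J1  4|2|0
+link4  5|2|0
C(0,1) f=2→J2  5|2|1
+link5  6|2|1
R(5,4) f=1→J1  6|3|1
P(3,4) f=1→J1  6|4|1
R(3,1) f=1→J1  6|5|1
R(4,1) f=1→J1  6|6|1
R(2,4) f=1→J1  6|7|1
M = 3(6−1)−2·7−1 = 15−14−1 = 0

M = 0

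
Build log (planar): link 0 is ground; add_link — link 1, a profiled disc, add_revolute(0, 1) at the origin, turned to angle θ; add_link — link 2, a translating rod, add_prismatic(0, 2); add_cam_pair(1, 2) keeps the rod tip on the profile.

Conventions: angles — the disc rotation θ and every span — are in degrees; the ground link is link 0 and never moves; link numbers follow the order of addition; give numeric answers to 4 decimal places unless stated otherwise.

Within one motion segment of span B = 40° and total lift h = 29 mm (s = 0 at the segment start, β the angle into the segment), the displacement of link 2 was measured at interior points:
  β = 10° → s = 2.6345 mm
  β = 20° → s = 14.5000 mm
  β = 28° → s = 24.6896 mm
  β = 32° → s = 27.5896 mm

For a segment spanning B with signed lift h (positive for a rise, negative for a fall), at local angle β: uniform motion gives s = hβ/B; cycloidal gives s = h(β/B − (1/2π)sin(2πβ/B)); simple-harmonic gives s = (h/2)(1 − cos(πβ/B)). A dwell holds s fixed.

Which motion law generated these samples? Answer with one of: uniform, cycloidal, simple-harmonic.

candidates at β/B = r: uniform s = h·r (linear in β); cycloidal s = h·(r − sin(2πr)/(2π)); simple-harmonic s = (h/2)(1 − cos(πr))
β=10°: printed 2.6345 | uniform 7.2500, cycloidal 2.6345, simple-harmonic 4.2470
β=20°: printed 14.5000 | uniform 14.5000, cycloidal 14.5000, simple-harmonic 14.5000
β=28°: printed 24.6896 | uniform 20.3000, cycloidal 24.6896, simple-harmonic 23.0229
β=32°: printed 27.5896 | uniform 23.2000, cycloidal 27.5896, simple-harmonic 26.2307
only one law matches every sample → cycloidal

cycloidal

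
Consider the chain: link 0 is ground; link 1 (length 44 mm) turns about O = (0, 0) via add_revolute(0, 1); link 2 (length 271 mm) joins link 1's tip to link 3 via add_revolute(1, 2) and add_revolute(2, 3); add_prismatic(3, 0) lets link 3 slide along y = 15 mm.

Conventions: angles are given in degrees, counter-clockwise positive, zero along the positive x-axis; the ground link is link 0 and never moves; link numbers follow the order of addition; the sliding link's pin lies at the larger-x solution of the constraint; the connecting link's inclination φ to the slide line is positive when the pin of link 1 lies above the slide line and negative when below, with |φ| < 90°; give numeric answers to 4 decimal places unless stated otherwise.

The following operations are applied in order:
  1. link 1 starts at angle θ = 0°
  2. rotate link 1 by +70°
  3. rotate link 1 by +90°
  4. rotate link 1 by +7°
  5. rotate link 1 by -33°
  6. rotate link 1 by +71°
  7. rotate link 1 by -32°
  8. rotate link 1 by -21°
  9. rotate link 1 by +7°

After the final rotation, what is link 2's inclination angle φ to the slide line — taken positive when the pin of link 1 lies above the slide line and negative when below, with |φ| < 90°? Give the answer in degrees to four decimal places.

geometry: r = 44 mm, L = 271 mm, e = 15 mm; θ starts at 0°
rotate link 1 by +70°: θ ← 0° +70° = 70°
rotate link 1 by +90°: θ ← 70° +90° = 160°
rotate link 1 by +7°: θ ← 160° +7° = 167°
rotate link 1 by -33°: θ ← 167° -33° = 134°
rotate link 1 by +71°: θ ← 134° +71° = 205°
rotate link 1 by -32°: θ ← 205° -32° = 173°
rotate link 1 by -21°: θ ← 173° -21° = 152°
rotate link 1 by +7°: θ ← 152° +7° = 159°
h = r sin θ − e = 15.768190 − 15 = 0.768190
sin φ = h / L = 0.768190 / 271 = 0.00283465
φ = arcsin(0.00283465) = 0.162414°

0.1624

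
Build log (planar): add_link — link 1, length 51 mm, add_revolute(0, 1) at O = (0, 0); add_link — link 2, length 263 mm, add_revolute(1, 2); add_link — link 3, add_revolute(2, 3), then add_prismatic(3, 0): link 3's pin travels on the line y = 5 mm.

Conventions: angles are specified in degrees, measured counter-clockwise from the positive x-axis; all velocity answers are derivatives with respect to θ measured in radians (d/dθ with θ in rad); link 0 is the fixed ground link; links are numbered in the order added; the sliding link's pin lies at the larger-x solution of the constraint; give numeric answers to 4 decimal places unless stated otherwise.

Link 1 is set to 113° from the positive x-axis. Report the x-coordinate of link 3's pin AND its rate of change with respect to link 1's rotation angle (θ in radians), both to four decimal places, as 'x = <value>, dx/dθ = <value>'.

geometry: r = 51 mm, L = 263 mm, e = 5 mm
crank pin P = (r cos θ, r sin θ) = (-19.927288, 46.945748)
h = r sin θ − e = 46.945748 − 5 = 41.945748
x = r cos θ + √(L² − h²) = -19.927288 + 259.633500 = 239.706212
dx/dθ = −r sin θ − h·r cos θ/√(L² − h²) (θ in radians; h = 41.945748) = -43.726344

x = 239.7062, dx/dθ = -43.7263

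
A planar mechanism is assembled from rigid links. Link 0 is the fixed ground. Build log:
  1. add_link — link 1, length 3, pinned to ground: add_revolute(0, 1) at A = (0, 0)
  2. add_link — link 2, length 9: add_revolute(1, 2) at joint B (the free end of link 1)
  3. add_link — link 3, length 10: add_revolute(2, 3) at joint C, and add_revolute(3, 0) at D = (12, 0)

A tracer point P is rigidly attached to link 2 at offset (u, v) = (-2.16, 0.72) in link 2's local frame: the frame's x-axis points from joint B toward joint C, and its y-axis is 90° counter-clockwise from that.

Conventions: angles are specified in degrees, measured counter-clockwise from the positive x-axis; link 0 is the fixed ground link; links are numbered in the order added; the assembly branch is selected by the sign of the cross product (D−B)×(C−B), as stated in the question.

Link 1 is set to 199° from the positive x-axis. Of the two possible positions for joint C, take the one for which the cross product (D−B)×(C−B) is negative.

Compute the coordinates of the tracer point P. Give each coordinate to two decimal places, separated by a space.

A=(0,0), D=(12.00,0)
B = A + 3.00·(cos199°, sin199°) = (-2.8366, -0.9767)
|BD| = 14.8687
circle(B,9.00) ∩ circle(D,10.00): a=6.7954, h=5.9011
  candidates: C₊=(3.5565,5.3580) cross=87.741; C₋=(4.3318,-6.4186) cross=-87.741
  branch - wants cross < 0 → take C=(4.3318,-6.4186) (cross=-87.741)
ex = (C−B)/|BC| = (0.7965,-0.6047); ey = (0.6047,0.7965)
P = B + -2.16·ex + 0.72·ey = (-4.1216,0.9028)

-4.12 0.90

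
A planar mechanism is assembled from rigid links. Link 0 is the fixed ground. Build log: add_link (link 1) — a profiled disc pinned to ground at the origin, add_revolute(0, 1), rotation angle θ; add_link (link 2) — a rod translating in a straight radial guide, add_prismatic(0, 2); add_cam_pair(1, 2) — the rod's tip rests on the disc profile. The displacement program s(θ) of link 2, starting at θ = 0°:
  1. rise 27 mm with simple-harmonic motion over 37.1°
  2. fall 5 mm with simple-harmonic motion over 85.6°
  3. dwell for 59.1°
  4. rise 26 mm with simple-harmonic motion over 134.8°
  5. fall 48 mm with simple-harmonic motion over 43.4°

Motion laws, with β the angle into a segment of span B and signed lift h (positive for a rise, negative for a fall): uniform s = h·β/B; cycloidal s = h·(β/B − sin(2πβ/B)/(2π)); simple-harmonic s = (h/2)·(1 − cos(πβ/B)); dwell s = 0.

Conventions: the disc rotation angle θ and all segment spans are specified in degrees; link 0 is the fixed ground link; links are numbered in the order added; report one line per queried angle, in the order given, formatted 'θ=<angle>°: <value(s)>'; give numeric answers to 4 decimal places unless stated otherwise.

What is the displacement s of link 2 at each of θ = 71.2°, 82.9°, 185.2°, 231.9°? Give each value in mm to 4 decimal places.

seg 1 [0°–37.1°] simple-harmonic, h=27: full span → s += 27 → s = 27.0000
seg 2 [37.1°–122.7°] simple-harmonic, h=-5: θ=71.2° here. β=34.1, B=85.6. -5/2·(1 − cos(π·0.3984)) = -1.7153 → s = 25.2847
seg 2 [37.1°–122.7°] simple-harmonic, h=-5: θ=82.9° here. β=45.8, B=85.6. -5/2·(1 − cos(π·0.5350)) = -2.7747 → s = 24.2253
seg 2 [37.1°–122.7°] simple-harmonic, h=-5: full span → s += -5 → s = 22.0000
seg 3 [122.7°–181.8°] dwell: s stays 22.0000
seg 4 [181.8°–316.6°] simple-harmonic, h=26: θ=185.2° here. β=3.4, B=134.8. 26/2·(1 − cos(π·0.0252)) = 0.0408 → s = 22.0408
seg 4 [181.8°–316.6°] simple-harmonic, h=26: θ=231.9° here. β=50.1, B=134.8. 26/2·(1 − cos(π·0.3717)) = 7.8994 → s = 29.8994

θ=71.2°: 25.2847
θ=82.9°: 24.2253
θ=185.2°: 22.0408
θ=231.9°: 29.8994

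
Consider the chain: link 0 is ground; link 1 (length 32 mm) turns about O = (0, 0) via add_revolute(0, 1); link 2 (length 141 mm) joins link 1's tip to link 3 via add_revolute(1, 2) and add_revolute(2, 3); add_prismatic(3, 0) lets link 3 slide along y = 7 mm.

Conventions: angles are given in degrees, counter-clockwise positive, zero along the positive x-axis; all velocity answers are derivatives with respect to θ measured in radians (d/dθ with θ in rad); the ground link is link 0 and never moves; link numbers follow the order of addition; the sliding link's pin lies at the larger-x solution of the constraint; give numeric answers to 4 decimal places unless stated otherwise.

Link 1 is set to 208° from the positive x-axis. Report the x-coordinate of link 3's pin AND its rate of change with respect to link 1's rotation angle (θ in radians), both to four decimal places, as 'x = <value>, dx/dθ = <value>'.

geometry: r = 32 mm, L = 141 mm, e = 7 mm
crank pin P = (r cos θ, r sin θ) = (-28.254323, -15.023090)
h = r sin θ − e = -15.023090 − 7 = -22.023090
x = r cos θ + √(L² − h²) = -28.254323 + 139.269464 = 111.015141
dx/dθ = −r sin θ − h·r cos θ/√(L² − h²) (θ in radians; h = -22.023090) = 10.555151

x = 111.0151, dx/dθ = 10.5552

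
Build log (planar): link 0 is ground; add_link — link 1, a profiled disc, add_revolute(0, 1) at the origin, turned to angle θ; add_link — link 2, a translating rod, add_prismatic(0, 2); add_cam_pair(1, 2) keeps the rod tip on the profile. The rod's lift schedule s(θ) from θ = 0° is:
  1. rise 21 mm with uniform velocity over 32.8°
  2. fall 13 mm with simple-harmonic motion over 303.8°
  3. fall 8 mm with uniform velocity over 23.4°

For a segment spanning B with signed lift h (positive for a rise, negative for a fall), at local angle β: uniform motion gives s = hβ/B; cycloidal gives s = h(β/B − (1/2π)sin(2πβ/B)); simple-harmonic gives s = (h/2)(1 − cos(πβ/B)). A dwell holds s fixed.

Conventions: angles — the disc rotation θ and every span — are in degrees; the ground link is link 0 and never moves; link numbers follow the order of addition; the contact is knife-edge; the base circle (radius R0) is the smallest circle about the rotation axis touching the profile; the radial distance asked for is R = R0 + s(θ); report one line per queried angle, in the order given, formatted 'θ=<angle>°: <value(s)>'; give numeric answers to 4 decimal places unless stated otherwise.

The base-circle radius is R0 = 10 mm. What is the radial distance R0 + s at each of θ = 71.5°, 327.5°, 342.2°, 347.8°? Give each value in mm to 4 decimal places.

seg 1 [0°–32.8°] uniform, h=21: full span → s += 21 → s = 21.0000
seg 2 [32.8°–336.6°] simple-harmonic, h=-13: θ=71.5° here. β=38.7, B=303.8. -13/2·(1 − cos(π·0.1274)) = -0.5136 → s = 20.4864
seg 2 [32.8°–336.6°] simple-harmonic, h=-13: θ=327.5° here. β=294.7, B=303.8. -13/2·(1 − cos(π·0.9700)) = -12.9712 → s = 8.0288
seg 2 [32.8°–336.6°] simple-harmonic, h=-13: full span → s += -13 → s = 8.0000
seg 3 [336.6°–360°] uniform, h=-8: θ=342.2° here. β=5.6, B=23.4. -8·5.6/23.4 = -1.9145 → s = 6.0855
seg 3 [336.6°–360°] uniform, h=-8: θ=347.8° here. β=11.2, B=23.4. -8·11.2/23.4 = -3.8291 → s = 4.1709
θ=71.5°: R = R0 + s = 10 + 20.4864 = 30.4864
θ=327.5°: R = R0 + s = 10 + 8.0288 = 18.0288
θ=342.2°: R = R0 + s = 10 + 6.0855 = 16.0855
θ=347.8°: R = R0 + s = 10 + 4.1709 = 14.1709

θ=71.5°: 30.4864
θ=327.5°: 18.0288
θ=342.2°: 16.0855
θ=347.8°: 14.1709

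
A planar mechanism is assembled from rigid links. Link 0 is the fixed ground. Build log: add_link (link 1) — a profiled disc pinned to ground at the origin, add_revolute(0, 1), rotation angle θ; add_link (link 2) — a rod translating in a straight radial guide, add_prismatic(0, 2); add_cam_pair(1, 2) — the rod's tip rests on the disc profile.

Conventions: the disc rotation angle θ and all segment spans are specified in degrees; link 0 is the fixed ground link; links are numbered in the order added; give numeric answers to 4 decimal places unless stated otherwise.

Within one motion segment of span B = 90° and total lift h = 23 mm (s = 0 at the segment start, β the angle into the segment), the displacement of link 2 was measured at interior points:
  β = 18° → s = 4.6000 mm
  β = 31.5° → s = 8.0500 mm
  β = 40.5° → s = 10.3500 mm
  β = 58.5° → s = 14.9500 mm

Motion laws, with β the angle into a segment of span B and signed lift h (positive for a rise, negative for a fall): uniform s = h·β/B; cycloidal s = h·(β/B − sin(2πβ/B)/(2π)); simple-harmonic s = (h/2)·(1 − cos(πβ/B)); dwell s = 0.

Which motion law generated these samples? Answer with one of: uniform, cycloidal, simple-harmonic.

candidates at β/B = r: uniform s = h·r (linear in β); cycloidal s = h·(r − sin(2πr)/(2π)); simple-harmonic s = (h/2)(1 − cos(πr))
β=18°: printed 4.6000 | uniform 4.6000, cycloidal 1.1186, simple-harmonic 2.1963
β=31.5°: printed 8.0500 | uniform 8.0500, cycloidal 5.0885, simple-harmonic 6.2791
β=40.5°: printed 10.3500 | uniform 10.3500, cycloidal 9.2188, simple-harmonic 9.7010
β=58.5°: printed 14.9500 | uniform 14.9500, cycloidal 17.9115, simple-harmonic 16.7209
only one law matches every sample → uniform

uniform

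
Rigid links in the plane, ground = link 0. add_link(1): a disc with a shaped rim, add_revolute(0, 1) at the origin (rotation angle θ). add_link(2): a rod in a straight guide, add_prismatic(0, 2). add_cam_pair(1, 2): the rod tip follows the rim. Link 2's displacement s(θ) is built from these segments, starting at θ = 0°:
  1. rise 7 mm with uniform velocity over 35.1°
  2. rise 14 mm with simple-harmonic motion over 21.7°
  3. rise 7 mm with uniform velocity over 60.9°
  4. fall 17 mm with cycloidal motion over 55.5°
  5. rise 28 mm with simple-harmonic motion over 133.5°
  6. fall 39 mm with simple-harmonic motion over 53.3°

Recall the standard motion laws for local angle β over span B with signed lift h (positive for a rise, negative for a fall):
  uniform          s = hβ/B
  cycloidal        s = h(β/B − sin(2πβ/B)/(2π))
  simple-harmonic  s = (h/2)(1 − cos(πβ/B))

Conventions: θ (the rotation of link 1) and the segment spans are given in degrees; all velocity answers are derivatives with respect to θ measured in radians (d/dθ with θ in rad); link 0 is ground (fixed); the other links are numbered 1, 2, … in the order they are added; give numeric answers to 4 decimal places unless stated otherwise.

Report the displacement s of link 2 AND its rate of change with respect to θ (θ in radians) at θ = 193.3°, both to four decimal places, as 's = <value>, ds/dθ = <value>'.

segment 1 (0° to 35.1°, uniform, h = 7) is passed completely: s = 0.0000 + (7) = 7.0000
segment 2 (35.1° to 56.8°, simple-harmonic, h = 14) is passed completely: s = 7.0000 + (14) = 21.0000
segment 3 (56.8° to 117.7°, uniform, h = 7) is passed completely: s = 21.0000 + (7) = 28.0000
segment 4 (117.7° to 173.2°, cycloidal, h = -17) is passed completely: s = 28.0000 + (-17) = 11.0000
θ = 193.3° falls in segment 5 (173.2° to 306.7°, simple-harmonic, h = 28): β = 193.3 − 173.2 = 20.1°, B = 133.5°; Δs = 28/2·(1 − cos(π·0.1506)) = 1.5371; s = 11.0000 + 1.5371 = 12.5371
velocity in seg [173.2°–306.7°] (simple-harmonic), θ in radians: β = 20.1° = 0.3508 rad, B = 133.5° = 2.3300 rad; ds/dθ = (πh/(2B)) sin(πβ/B) = (π·28/(2·2.3300)) sin(π·0.1506) = 8.599379 mm/rad

s = 12.5371, ds/dθ = 8.5994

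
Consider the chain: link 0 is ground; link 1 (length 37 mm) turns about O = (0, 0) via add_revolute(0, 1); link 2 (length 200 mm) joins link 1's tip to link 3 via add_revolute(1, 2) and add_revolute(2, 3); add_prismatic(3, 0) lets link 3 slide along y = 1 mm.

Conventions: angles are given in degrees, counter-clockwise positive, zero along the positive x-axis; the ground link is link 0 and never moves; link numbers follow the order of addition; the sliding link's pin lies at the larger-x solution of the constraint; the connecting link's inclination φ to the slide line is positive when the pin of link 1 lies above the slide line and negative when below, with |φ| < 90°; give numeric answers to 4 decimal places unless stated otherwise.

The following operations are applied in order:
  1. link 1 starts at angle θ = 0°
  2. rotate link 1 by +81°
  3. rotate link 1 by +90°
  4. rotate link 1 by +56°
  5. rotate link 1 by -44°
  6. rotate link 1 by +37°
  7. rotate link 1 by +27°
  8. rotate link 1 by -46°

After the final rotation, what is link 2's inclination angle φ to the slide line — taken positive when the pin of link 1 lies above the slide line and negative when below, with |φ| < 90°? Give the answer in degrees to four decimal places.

geometry: r = 37 mm, L = 200 mm, e = 1 mm; θ starts at 0°
rotate link 1 by +81°: θ ← 0° +81° = 81°
rotate link 1 by +90°: θ ← 81° +90° = 171°
rotate link 1 by +56°: θ ← 171° +56° = 227°
rotate link 1 by -44°: θ ← 227° -44° = 183°
rotate link 1 by +37°: θ ← 183° +37° = 220°
rotate link 1 by +27°: θ ← 220° +27° = 247°
rotate link 1 by -46°: θ ← 247° -46° = 201°
h = r sin θ − e = -13.259614 − 1 = -14.259614
sin φ = h / L = -14.259614 / 200 = -0.07129807
φ = arcsin(-0.07129807) = -4.088548°

-4.0885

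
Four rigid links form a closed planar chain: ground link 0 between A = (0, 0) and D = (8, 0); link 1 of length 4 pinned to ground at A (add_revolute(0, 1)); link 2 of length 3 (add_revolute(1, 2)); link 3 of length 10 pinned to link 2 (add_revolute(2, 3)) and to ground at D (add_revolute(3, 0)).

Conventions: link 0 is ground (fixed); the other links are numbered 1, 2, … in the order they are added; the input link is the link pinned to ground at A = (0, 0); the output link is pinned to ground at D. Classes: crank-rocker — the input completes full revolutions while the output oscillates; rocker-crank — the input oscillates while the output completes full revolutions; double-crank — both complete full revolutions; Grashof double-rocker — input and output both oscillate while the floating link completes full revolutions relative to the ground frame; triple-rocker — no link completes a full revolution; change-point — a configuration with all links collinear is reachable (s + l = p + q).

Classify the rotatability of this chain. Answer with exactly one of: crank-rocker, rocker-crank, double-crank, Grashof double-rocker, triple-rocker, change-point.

lengths: ground=8, input=4, coupler=3, output=10
sorted: s=3 (shortest), l=10 (longest), p+q=12
s + l = 13 vs p + q = 12
s + l > p + q → non-Grashof → no link fully rotates → triple-rocker

triple-rocker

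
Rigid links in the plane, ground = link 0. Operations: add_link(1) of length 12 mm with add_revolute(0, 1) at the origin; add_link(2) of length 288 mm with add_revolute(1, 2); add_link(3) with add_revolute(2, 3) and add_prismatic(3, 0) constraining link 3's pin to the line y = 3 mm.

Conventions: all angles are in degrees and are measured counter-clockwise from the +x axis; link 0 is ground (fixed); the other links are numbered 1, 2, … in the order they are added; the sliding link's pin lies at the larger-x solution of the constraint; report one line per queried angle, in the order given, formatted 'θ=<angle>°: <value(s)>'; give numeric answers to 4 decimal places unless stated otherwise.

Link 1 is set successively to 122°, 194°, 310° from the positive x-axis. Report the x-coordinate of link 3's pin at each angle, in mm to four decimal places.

geometry: r = 12 mm, L = 288 mm, e = 3 mm
θ=122°: crank pin P = (r cos θ, r sin θ) = (-6.359031, 10.176577)
θ=122°: h = r sin θ − e = 10.176577 − 3 = 7.176577
θ=122°: x = r cos θ + √(L² − h²) = -6.359031 + 287.910571 = 281.551540
θ=194°: crank pin P = (r cos θ, r sin θ) = (-11.643549, -2.903063)
θ=194°: h = r sin θ − e = -2.903063 − 3 = -5.903063
θ=194°: x = r cos θ + √(L² − h²) = -11.643549 + 287.939497 = 276.295948
θ=310°: crank pin P = (r cos θ, r sin θ) = (7.713451, -9.192533)
θ=310°: h = r sin θ − e = -9.192533 − 3 = -12.192533
θ=310°: x = r cos θ + √(L² − h²) = 7.713451 + 287.741798 = 295.455249

θ=122°: 281.5515
θ=194°: 276.2959
θ=310°: 295.4552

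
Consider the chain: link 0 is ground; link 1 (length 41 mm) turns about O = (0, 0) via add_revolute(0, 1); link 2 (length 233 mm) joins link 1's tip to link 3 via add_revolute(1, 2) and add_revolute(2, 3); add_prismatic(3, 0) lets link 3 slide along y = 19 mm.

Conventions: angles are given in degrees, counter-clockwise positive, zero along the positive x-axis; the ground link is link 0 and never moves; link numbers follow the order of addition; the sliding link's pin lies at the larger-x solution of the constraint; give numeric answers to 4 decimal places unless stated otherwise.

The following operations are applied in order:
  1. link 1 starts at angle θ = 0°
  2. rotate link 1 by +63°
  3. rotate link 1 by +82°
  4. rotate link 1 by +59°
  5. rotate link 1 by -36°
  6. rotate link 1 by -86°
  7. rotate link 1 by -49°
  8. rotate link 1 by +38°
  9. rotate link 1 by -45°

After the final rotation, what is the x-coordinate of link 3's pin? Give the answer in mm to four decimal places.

geometry: r = 41 mm, L = 233 mm, e = 19 mm; θ starts at 0°
rotate link 1 by +63°: θ ← 0° +63° = 63°
rotate link 1 by +82°: θ ← 63° +82° = 145°
rotate link 1 by +59°: θ ← 145° +59° = 204°
rotate link 1 by -36°: θ ← 204° -36° = 168°
rotate link 1 by -86°: θ ← 168° -86° = 82°
rotate link 1 by -49°: θ ← 82° -49° = 33°
rotate link 1 by +38°: θ ← 33° +38° = 71°
rotate link 1 by -45°: θ ← 71° -45° = 26°
crank pin P = (r cos θ, r sin θ) = (36.850556, 17.973217)
h = r sin θ − e = 17.973217 − 19 = -1.026783
x = r cos θ + √(L² − h²) = 36.850556 + 232.997738 = 269.848293

269.8483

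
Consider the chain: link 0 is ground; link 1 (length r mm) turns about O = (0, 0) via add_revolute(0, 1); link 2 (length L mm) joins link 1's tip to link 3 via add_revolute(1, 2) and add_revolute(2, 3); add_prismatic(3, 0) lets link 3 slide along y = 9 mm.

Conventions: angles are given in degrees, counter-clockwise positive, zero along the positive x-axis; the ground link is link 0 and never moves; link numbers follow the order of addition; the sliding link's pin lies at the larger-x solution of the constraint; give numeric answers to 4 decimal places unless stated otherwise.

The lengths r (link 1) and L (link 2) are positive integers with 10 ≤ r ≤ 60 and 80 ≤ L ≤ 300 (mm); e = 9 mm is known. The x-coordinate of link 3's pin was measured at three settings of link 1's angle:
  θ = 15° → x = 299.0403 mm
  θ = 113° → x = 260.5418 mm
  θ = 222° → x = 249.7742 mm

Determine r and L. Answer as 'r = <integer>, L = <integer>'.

constraint per measurement: (x − r cos θ)² + (r sin θ − e)² = L²
subtracting the θ₁ and θ₂ equations cancels the r² and L² terms:
r = (x₁² − x₂²) / (2[(x₁cos θ₁ + e sin θ₁) − (x₂cos θ₂ + e sin θ₂)]) = 28.0000 → r = 28
L² = (x₁ − r cos θ₁)² + (r sin θ₁ − e)² = 73984.0143 → L = 272.0000 → L = 272
check at θ₃=222°: x = 249.7742 (printed 249.7742) ✓

r = 28, L = 272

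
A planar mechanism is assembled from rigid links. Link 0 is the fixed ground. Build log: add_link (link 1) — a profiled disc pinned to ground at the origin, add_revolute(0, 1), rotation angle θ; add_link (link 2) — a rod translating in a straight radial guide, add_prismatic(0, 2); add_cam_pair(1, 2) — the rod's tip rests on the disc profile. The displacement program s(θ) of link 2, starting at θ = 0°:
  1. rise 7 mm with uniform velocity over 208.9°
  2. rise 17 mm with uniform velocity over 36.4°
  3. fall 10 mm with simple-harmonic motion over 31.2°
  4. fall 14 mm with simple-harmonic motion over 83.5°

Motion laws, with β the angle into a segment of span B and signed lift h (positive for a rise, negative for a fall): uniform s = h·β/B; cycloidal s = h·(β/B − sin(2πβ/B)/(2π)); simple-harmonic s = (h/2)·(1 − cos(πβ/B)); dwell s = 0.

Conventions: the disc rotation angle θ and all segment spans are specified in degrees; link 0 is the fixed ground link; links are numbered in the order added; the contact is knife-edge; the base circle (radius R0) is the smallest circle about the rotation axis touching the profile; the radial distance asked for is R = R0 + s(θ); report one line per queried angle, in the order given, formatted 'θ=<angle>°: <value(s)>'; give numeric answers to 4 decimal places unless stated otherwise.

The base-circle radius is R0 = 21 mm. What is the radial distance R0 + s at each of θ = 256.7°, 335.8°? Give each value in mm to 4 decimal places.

seg 1 [0°–208.9°] uniform, h=7: full span → s += 7 → s = 7.0000
seg 2 [208.9°–245.3°] uniform, h=17: full span → s += 17 → s = 24.0000
seg 3 [245.3°–276.5°] simple-harmonic, h=-10: θ=256.7° here. β=11.4, B=31.2. -10/2·(1 − cos(π·0.3654)) = -2.9479 → s = 21.0521
seg 3 [245.3°–276.5°] simple-harmonic, h=-10: full span → s += -10 → s = 14.0000
seg 4 [276.5°–360°] simple-harmonic, h=-14: θ=335.8° here. β=59.3, B=83.5. -14/2·(1 − cos(π·0.7102)) = -11.2935 → s = 2.7065
θ=256.7°: R = R0 + s = 21 + 21.0521 = 42.0521
θ=335.8°: R = R0 + s = 21 + 2.7065 = 23.7065

θ=256.7°: 42.0521
θ=335.8°: 23.7065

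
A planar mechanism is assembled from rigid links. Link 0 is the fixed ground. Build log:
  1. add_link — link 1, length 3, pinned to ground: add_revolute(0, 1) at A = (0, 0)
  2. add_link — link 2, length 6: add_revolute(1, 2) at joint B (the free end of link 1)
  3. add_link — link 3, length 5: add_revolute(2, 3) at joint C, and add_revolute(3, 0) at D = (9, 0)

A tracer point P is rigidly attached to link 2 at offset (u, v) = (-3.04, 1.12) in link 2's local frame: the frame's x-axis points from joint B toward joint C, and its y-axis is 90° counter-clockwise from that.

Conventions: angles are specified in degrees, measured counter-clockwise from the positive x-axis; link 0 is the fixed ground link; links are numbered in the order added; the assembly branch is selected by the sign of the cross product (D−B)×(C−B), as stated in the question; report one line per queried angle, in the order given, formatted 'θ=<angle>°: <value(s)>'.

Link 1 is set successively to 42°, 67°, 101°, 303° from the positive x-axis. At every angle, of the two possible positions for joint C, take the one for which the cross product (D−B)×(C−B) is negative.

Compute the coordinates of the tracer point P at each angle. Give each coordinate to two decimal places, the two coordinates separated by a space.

A=(0,0), D=(9.00,0)
θ=42°: B = A + 3.00·(cos42°, sin42°) = (2.2294, 2.0074)
θ=42°: |BD| = 7.0619
θ=42°: circle(B,6.00) ∩ circle(D,5.00): a=4.3098, h=4.1744
θ=42°:   candidates: C₊=(7.5480,4.7845) cross=29.479; C₋=(5.1748,-3.2199) cross=-29.479
θ=42°:   branch - wants cross < 0 → take C=(5.1748,-3.2199) (cross=-29.479)
θ=42°: ex = (C−B)/|BC| = (0.4909,-0.8712); ey = (0.8712,0.4909)
θ=42°: P = B + -3.04·ex + 1.12·ey = (1.7129,5.2057)
θ=67°: B = A + 3.00·(cos67°, sin67°) = (1.1722, 2.7615)
θ=67°: |BD| = 8.3006
θ=67°: circle(B,6.00) ∩ circle(D,5.00): a=4.8129, h=3.5827
θ=67°:   candidates: C₊=(6.9029,4.5390) cross=29.739; C₋=(4.5190,-2.2183) cross=-29.739
θ=67°:   branch - wants cross < 0 → take C=(4.5190,-2.2183) (cross=-29.739)
θ=67°: ex = (C−B)/|BC| = (0.5578,-0.8300); ey = (0.8300,0.5578)
θ=67°: P = B + -3.04·ex + 1.12·ey = (0.4060,5.9094)
θ=101°: B = A + 3.00·(cos101°, sin101°) = (-0.5724, 2.9449)
θ=101°: |BD| = 10.0152
θ=101°: circle(B,6.00) ∩ circle(D,5.00): a=5.5568, h=2.2633
θ=101°:   candidates: C₊=(5.4042,3.4742) cross=22.667; C₋=(4.0732,-0.8523) cross=-22.667
θ=101°:   branch - wants cross < 0 → take C=(4.0732,-0.8523) (cross=-22.667)
θ=101°: ex = (C−B)/|BC| = (0.7743,-0.6329); ey = (0.6329,0.7743)
θ=101°: P = B + -3.04·ex + 1.12·ey = (-2.2174,5.7360)
θ=303°: B = A + 3.00·(cos303°, sin303°) = (1.6339, -2.5160)
θ=303°: |BD| = 7.7839
θ=303°: circle(B,6.00) ∩ circle(D,5.00): a=4.5985, h=3.8540
θ=303°:   candidates: C₊=(4.7399,2.6175) cross=29.999; C₋=(7.2314,-4.6767) cross=-29.999
θ=303°:   branch - wants cross < 0 → take C=(7.2314,-4.6767) (cross=-29.999)
θ=303°: ex = (C−B)/|BC| = (0.9329,-0.3601); ey = (0.3601,0.9329)
θ=303°: P = B + -3.04·ex + 1.12·ey = (-0.7988,-0.3764)

θ=42°: 1.71 5.21
θ=67°: 0.41 5.91
θ=101°: -2.22 5.74
θ=303°: -0.80 -0.38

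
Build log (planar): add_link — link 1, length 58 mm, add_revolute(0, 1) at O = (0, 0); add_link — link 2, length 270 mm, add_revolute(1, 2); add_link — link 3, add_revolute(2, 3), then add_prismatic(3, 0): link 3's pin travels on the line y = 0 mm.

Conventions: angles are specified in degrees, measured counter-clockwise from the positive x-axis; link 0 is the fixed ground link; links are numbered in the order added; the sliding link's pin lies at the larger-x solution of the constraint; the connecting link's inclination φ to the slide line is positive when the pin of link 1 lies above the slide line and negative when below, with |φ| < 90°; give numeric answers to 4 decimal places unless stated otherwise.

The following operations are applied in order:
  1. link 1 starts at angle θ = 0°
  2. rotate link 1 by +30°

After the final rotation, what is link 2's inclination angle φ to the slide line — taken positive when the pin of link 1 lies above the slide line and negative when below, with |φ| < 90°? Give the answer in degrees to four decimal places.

geometry: r = 58 mm, L = 270 mm, e = 0 mm; θ starts at 0°
rotate link 1 by +30°: θ ← 0° +30° = 30°
h = r sin θ − e = 29.000000 − 0 = 29.000000
sin φ = h / L = 29.000000 / 270 = 0.10740741
φ = arcsin(0.10740741) = 6.165885°

6.1659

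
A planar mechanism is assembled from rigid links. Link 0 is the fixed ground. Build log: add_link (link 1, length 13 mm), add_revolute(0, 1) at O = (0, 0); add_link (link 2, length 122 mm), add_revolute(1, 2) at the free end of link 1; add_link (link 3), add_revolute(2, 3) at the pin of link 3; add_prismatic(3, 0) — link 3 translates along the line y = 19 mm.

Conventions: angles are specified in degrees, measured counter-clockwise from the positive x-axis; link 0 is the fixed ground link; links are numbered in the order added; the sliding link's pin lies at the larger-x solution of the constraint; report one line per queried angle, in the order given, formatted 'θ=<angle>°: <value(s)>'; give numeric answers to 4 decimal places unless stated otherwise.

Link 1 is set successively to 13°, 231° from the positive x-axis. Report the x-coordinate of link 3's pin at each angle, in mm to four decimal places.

geometry: r = 13 mm, L = 122 mm, e = 19 mm
θ=13°: crank pin P = (r cos θ, r sin θ) = (12.666811, 2.924364)
θ=13°: h = r sin θ − e = 2.924364 − 19 = -16.075636
θ=13°: x = r cos θ + √(L² − h²) = 12.666811 + 120.936239 = 133.603050
θ=231°: crank pin P = (r cos θ, r sin θ) = (-8.181165, -10.102897)
θ=231°: h = r sin θ − e = -10.102897 − 19 = -29.102897
θ=231°: x = r cos θ + √(L² − h²) = -8.181165 + 118.477936 = 110.296771

θ=13°: 133.6030
θ=231°: 110.2968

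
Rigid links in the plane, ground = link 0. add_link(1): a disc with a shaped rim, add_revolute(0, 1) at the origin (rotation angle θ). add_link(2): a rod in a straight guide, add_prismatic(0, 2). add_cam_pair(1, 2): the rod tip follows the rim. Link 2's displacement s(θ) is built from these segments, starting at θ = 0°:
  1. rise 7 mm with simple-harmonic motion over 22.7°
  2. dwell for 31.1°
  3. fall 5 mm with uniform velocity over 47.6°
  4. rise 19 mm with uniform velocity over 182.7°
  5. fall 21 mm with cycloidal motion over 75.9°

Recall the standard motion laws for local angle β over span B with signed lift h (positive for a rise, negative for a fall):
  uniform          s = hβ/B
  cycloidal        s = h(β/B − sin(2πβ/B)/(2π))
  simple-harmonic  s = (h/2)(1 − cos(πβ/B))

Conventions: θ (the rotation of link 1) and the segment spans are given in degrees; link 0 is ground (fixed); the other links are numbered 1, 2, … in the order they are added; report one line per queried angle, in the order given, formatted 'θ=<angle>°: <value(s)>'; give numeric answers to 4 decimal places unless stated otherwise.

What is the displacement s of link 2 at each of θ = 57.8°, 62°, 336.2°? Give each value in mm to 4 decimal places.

segment 1 (0° to 22.7°, simple-harmonic, h = 7) is passed completely: s = 0.0000 + (7) = 7.0000
segment 2 (22.7° to 53.8°, dwell): s unchanged at 7.0000
θ = 57.8° falls in segment 3 (53.8° to 101.4°, uniform, h = -5): β = 57.8 − 53.8 = 4°, B = 47.6°; Δs = -5·4/47.6 = -0.4202; s = 7.0000 − 0.4202 = 6.5798
θ = 62° falls in segment 3 (53.8° to 101.4°, uniform, h = -5): β = 62 − 53.8 = 8.2°, B = 47.6°; Δs = -5·8.2/47.6 = -0.8613; s = 7.0000 − 0.8613 = 6.1387
segment 3 (53.8° to 101.4°, uniform, h = -5) is passed completely: s = 7.0000 + (-5) = 2.0000
segment 4 (101.4° to 284.1°, uniform, h = 19) is passed completely: s = 2.0000 + (19) = 21.0000
θ = 336.2° falls in segment 5 (284.1° to 360°, cycloidal, h = -21): β = 336.2 − 284.1 = 52.1°, B = 75.9°; Δs = -21·(0.6864 − sin(2π·0.6864)/(2π)) = -17.4942; s = 21.0000 − 17.4942 = 3.5058

θ=57.8°: 6.5798
θ=62°: 6.1387
θ=336.2°: 3.5058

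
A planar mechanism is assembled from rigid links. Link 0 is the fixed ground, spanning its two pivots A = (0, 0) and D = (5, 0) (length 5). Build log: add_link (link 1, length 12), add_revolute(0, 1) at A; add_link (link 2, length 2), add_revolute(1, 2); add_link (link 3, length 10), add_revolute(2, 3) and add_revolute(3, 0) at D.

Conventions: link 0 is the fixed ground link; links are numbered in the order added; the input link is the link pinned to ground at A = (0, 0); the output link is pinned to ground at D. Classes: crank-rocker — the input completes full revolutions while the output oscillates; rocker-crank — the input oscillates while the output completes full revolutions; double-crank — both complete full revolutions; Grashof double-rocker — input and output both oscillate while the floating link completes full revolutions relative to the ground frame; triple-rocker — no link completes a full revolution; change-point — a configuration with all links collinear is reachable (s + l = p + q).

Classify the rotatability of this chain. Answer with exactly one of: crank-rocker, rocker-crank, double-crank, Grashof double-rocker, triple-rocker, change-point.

lengths: ground=5, input=12, coupler=2, output=10
sorted: s=2 (shortest), l=12 (longest), p+q=15
s + l = 14 vs p + q = 15
s + l < p + q (Grashof) with shortest = coupler link → Grashof double-rocker

Grashof double-rocker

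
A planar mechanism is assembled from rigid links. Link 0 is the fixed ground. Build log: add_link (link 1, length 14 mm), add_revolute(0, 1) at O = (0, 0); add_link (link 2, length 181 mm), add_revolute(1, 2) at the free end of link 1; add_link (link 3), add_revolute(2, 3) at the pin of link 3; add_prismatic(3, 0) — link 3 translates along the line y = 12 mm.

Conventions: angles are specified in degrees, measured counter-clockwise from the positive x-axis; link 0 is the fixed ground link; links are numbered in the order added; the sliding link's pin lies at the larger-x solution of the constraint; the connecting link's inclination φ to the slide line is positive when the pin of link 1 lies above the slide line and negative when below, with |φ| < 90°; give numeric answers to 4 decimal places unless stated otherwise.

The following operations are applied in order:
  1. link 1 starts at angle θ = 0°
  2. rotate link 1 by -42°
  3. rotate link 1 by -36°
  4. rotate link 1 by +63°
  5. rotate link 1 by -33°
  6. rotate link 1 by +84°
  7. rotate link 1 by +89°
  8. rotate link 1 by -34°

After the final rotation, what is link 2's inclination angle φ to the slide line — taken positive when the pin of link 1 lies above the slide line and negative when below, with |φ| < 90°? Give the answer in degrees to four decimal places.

geometry: r = 14 mm, L = 181 mm, e = 12 mm; θ starts at 0°
rotate link 1 by -42°: θ ← 0° -42° = -42°
rotate link 1 by -36°: θ ← -42° -36° = -78°
rotate link 1 by +63°: θ ← -78° +63° = -15°
rotate link 1 by -33°: θ ← -15° -33° = -48°
rotate link 1 by +84°: θ ← -48° +84° = 36°
rotate link 1 by +89°: θ ← 36° +89° = 125°
rotate link 1 by -34°: θ ← 125° -34° = 91°
h = r sin θ − e = 13.997868 − 12 = 1.997868
sin φ = h / L = 1.997868 / 181 = 0.01103794
φ = arcsin(0.01103794) = 0.632440°

0.6324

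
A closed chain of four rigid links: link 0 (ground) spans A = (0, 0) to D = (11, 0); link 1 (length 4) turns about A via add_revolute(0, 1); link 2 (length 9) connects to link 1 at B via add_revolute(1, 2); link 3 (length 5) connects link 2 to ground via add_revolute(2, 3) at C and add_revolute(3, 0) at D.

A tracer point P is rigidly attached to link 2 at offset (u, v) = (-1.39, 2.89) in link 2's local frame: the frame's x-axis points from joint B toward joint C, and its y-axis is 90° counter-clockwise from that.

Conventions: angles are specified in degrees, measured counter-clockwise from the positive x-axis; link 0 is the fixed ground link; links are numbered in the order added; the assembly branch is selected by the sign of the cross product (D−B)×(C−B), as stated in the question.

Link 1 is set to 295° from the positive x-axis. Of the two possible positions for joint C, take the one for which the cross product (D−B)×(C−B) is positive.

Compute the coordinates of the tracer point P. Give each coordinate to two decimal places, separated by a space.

A=(0,0), D=(11.00,0)
B = A + 4.00·(cos295°, sin295°) = (1.6905, -3.6252)
|BD| = 9.9905
circle(B,9.00) ∩ circle(D,5.00): a=7.7979, h=4.4936
  candidates: C₊=(7.3263,3.3917) cross=44.893; C₋=(10.5875,-4.9830) cross=-44.893
  branch + wants cross > 0 → take C=(7.3263,3.3917) (cross=44.893)
ex = (C−B)/|BC| = (0.6262,0.7797); ey = (-0.7797,0.6262)
P = B + -1.39·ex + 2.89·ey = (-1.4332,-2.8992)

-1.43 -2.90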